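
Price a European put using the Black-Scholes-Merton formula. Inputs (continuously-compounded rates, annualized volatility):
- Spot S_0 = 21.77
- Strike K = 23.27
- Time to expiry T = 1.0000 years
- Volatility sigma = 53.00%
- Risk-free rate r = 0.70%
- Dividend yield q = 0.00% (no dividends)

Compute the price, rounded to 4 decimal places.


d1 = (ln(S/K) + (r - q + 0.5*sigma^2) * T) / (sigma * sqrt(T)) = 0.15248660
d2 = d1 - sigma * sqrt(T) = -0.37751340
exp(-rT) = 0.99302444; exp(-qT) = 1.00000000
P = K * exp(-rT) * N(-d2) - S_0 * exp(-qT) * N(-d1)
N(-d1) = 0.43940158; N(-d2) = 0.64710395
P = 23.2700 * 0.99302444 * 0.64710395 - 21.7700 * 1.00000000 * 0.43940158 = 5.3873

Answer: Price = 5.3873


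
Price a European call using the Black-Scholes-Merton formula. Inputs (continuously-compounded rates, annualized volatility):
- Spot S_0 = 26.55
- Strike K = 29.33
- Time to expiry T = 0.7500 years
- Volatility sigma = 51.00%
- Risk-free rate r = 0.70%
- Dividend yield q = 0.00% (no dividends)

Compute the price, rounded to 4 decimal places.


Answer: Price = 3.6655

Derivation:
d1 = (ln(S/K) + (r - q + 0.5*sigma^2) * T) / (sigma * sqrt(T)) = 0.00725959
d2 = d1 - sigma * sqrt(T) = -0.43441337
exp(-rT) = 0.99476376; exp(-qT) = 1.00000000
C = S_0 * exp(-qT) * N(d1) - K * exp(-rT) * N(d2)
N(d1) = 0.50289613; N(d2) = 0.33199415
C = 26.5500 * 1.00000000 * 0.50289613 - 29.3300 * 0.99476376 * 0.33199415 = 3.6655


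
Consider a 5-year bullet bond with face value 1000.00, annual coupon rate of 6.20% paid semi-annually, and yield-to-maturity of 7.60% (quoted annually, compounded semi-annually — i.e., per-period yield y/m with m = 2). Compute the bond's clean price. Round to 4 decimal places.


Answer: Price = 942.6542

Derivation:
Coupon per period c = face * coupon_rate / m = 31.000000
Periods per year m = 2; per-period yield y/m = 0.038000
Number of cashflows N = 10
Cashflows (t years, CF_t, discount factor 1/(1+y/m)^(m*t), PV):
  t = 0.5000: CF_t = 31.000000, DF = 0.963391, PV = 29.865125
  t = 1.0000: CF_t = 31.000000, DF = 0.928122, PV = 28.771797
  t = 1.5000: CF_t = 31.000000, DF = 0.894145, PV = 27.718494
  t = 2.0000: CF_t = 31.000000, DF = 0.861411, PV = 26.703752
  t = 2.5000: CF_t = 31.000000, DF = 0.829876, PV = 25.726158
  t = 3.0000: CF_t = 31.000000, DF = 0.799495, PV = 24.784352
  t = 3.5000: CF_t = 31.000000, DF = 0.770227, PV = 23.877025
  t = 4.0000: CF_t = 31.000000, DF = 0.742030, PV = 23.002915
  t = 4.5000: CF_t = 31.000000, DF = 0.714865, PV = 22.160804
  t = 5.0000: CF_t = 1031.000000, DF = 0.688694, PV = 710.043785
Price P = sum_t PV_t = 942.654206


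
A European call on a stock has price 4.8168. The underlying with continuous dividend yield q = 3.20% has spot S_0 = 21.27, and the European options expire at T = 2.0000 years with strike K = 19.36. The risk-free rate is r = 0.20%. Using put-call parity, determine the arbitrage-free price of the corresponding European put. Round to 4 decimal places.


Answer: Put price = 4.1481

Derivation:
Put-call parity: C - P = S_0 * exp(-qT) - K * exp(-rT).
S_0 * exp(-qT) = 21.2700 * 0.93800500 = 19.95136634
K * exp(-rT) = 19.3600 * 0.99600799 = 19.28271467
P = C - S*exp(-qT) + K*exp(-rT)
P = 4.8168 - 19.95136634 + 19.28271467 = 4.1481


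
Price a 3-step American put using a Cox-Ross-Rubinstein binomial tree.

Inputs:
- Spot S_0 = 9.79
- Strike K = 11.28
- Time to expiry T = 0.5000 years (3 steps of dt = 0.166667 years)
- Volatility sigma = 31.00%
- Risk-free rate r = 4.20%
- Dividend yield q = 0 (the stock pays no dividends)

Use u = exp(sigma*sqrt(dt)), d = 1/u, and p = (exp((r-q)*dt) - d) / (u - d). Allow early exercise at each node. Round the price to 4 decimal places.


dt = T/N = 0.166667
u = exp(sigma*sqrt(dt)) = 1.134914; d = 1/u = 0.881124
p = (exp((r-q)*dt) - d) / (u - d) = 0.496082
Discount per step: exp(-r*dt) = 0.993024
Stock lattice S(k, i) with i counting down-moves:
  k=0: S(0,0) = 9.7900
  k=1: S(1,0) = 11.1108; S(1,1) = 8.6262
  k=2: S(2,0) = 12.6098; S(2,1) = 9.7900; S(2,2) = 7.6008
  k=3: S(3,0) = 14.3111; S(3,1) = 11.1108; S(3,2) = 8.6262; S(3,3) = 6.6972
Terminal payoffs V(N, i) = max(K - S_T, 0):
  V(3,0) = 0.000000; V(3,1) = 0.169191; V(3,2) = 2.653797; V(3,3) = 4.582793
Backward induction: V(k, i) = exp(-r*dt) * [p * V(k+1, i) + (1-p) * V(k+1, i+1)]; then take max(V_cont, immediate exercise) for American.
  V(2,0) = exp(-r*dt) * [p*0.000000 + (1-p)*0.169191] = 0.084664; exercise = 0.000000; V(2,0) = max -> 0.084664
  V(2,1) = exp(-r*dt) * [p*0.169191 + (1-p)*2.653797] = 1.411316; exercise = 1.490000; V(2,1) = max -> 1.490000
  V(2,2) = exp(-r*dt) * [p*2.653797 + (1-p)*4.582793] = 3.600561; exercise = 3.679246; V(2,2) = max -> 3.679246
  V(1,0) = exp(-r*dt) * [p*0.084664 + (1-p)*1.490000] = 0.787308; exercise = 0.169191; V(1,0) = max -> 0.787308
  V(1,1) = exp(-r*dt) * [p*1.490000 + (1-p)*3.679246] = 2.575112; exercise = 2.653797; V(1,1) = max -> 2.653797
  V(0,0) = exp(-r*dt) * [p*0.787308 + (1-p)*2.653797] = 1.715813; exercise = 1.490000; V(0,0) = max -> 1.715813

Answer: Price = V(0,0) = 1.7158


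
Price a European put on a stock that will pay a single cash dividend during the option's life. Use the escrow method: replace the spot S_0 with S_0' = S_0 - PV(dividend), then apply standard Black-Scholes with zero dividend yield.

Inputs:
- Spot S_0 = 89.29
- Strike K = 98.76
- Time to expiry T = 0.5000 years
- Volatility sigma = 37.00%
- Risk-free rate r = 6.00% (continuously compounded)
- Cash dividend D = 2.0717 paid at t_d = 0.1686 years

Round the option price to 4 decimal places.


PV(D) = D * exp(-r * t_d) = 2.0717 * 0.98993499 = 2.05084833
S_0' = S_0 - PV(D) = 89.2900 - 2.05084833 = 87.23915167
d1 = (ln(S_0'/K) + (r + sigma^2/2)*T) / (sigma*sqrt(T)) = -0.22862271
d2 = d1 - sigma*sqrt(T) = -0.49025222
exp(-rT) = 0.97044553
N(-d1) = 0.59041891; N(-d2) = 0.68802228
P = K * exp(-rT) * N(-d2) - S_0' * N(-d1) = 98.7600 * 0.97044553 * 0.68802228 - 87.23915167 * 0.59041891 = 14.4332

Answer: Price = 14.4332


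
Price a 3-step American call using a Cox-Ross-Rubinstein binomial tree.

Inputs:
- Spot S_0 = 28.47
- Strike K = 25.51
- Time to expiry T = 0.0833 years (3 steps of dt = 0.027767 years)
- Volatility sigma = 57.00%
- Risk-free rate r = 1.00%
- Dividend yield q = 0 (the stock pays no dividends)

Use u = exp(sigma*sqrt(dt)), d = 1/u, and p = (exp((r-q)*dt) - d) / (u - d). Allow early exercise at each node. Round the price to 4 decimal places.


Answer: Price = V(0,0) = 3.5647

Derivation:
dt = T/N = 0.027767
u = exp(sigma*sqrt(dt)) = 1.099638; d = 1/u = 0.909390
p = (exp((r-q)*dt) - d) / (u - d) = 0.477732
Discount per step: exp(-r*dt) = 0.999722
Stock lattice S(k, i) with i counting down-moves:
  k=0: S(0,0) = 28.4700
  k=1: S(1,0) = 31.3067; S(1,1) = 25.8903
  k=2: S(2,0) = 34.4260; S(2,1) = 28.4700; S(2,2) = 23.5444
  k=3: S(3,0) = 37.8562; S(3,1) = 31.3067; S(3,2) = 25.8903; S(3,3) = 21.4111
Terminal payoffs V(N, i) = max(S_T - K, 0):
  V(3,0) = 12.346167; V(3,1) = 5.796693; V(3,2) = 0.380339; V(3,3) = 0.000000
Backward induction: V(k, i) = exp(-r*dt) * [p * V(k+1, i) + (1-p) * V(k+1, i+1)]; then take max(V_cont, immediate exercise) for American.
  V(2,0) = exp(-r*dt) * [p*12.346167 + (1-p)*5.796693] = 8.923110; exercise = 8.916028; V(2,0) = max -> 8.923110
  V(2,1) = exp(-r*dt) * [p*5.796693 + (1-p)*0.380339] = 2.967082; exercise = 2.960000; V(2,1) = max -> 2.967082
  V(2,2) = exp(-r*dt) * [p*0.380339 + (1-p)*0.000000] = 0.181650; exercise = 0.000000; V(2,2) = max -> 0.181650
  V(1,0) = exp(-r*dt) * [p*8.923110 + (1-p)*2.967082] = 5.810855; exercise = 5.796693; V(1,0) = max -> 5.810855
  V(1,1) = exp(-r*dt) * [p*2.967082 + (1-p)*0.181650] = 1.511921; exercise = 0.380339; V(1,1) = max -> 1.511921
  V(0,0) = exp(-r*dt) * [p*5.810855 + (1-p)*1.511921] = 3.564671; exercise = 2.960000; V(0,0) = max -> 3.564671


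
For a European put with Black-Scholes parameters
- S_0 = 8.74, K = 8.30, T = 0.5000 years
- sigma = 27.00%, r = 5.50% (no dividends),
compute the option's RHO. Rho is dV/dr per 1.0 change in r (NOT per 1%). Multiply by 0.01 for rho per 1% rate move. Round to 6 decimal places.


d1 = 0.5100579885; d2 = 0.3191391576
phi(d1) = 0.3502815186; exp(-qT) = 1.0000000000; exp(-rT) = 0.9728746826
N(-d2) = 0.3748104957
Rho = -K*T*exp(-rT)*N(-d2) = -8.3000 * 0.5000 * 0.9728746826 * 0.3748104957 = -1.513271

Answer: Rho = -1.513271


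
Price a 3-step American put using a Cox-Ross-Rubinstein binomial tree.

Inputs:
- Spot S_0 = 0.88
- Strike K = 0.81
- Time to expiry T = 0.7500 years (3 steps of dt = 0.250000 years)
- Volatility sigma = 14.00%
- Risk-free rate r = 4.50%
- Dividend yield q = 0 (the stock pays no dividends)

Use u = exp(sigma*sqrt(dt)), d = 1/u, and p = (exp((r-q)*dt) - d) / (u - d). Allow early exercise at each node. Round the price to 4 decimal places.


Answer: Price = V(0,0) = 0.0084

Derivation:
dt = T/N = 0.250000
u = exp(sigma*sqrt(dt)) = 1.072508; d = 1/u = 0.932394
p = (exp((r-q)*dt) - d) / (u - d) = 0.563252
Discount per step: exp(-r*dt) = 0.988813
Stock lattice S(k, i) with i counting down-moves:
  k=0: S(0,0) = 0.8800
  k=1: S(1,0) = 0.9438; S(1,1) = 0.8205
  k=2: S(2,0) = 1.0122; S(2,1) = 0.8800; S(2,2) = 0.7650
  k=3: S(3,0) = 1.0856; S(3,1) = 0.9438; S(3,2) = 0.8205; S(3,3) = 0.7133
Terminal payoffs V(N, i) = max(K - S_T, 0):
  V(3,0) = 0.000000; V(3,1) = 0.000000; V(3,2) = 0.000000; V(3,3) = 0.096686
Backward induction: V(k, i) = exp(-r*dt) * [p * V(k+1, i) + (1-p) * V(k+1, i+1)]; then take max(V_cont, immediate exercise) for American.
  V(2,0) = exp(-r*dt) * [p*0.000000 + (1-p)*0.000000] = 0.000000; exercise = 0.000000; V(2,0) = max -> 0.000000
  V(2,1) = exp(-r*dt) * [p*0.000000 + (1-p)*0.000000] = 0.000000; exercise = 0.000000; V(2,1) = max -> 0.000000
  V(2,2) = exp(-r*dt) * [p*0.000000 + (1-p)*0.096686] = 0.041755; exercise = 0.044965; V(2,2) = max -> 0.044965
  V(1,0) = exp(-r*dt) * [p*0.000000 + (1-p)*0.000000] = 0.000000; exercise = 0.000000; V(1,0) = max -> 0.000000
  V(1,1) = exp(-r*dt) * [p*0.000000 + (1-p)*0.044965] = 0.019419; exercise = 0.000000; V(1,1) = max -> 0.019419
  V(0,0) = exp(-r*dt) * [p*0.000000 + (1-p)*0.019419] = 0.008386; exercise = 0.000000; V(0,0) = max -> 0.008386


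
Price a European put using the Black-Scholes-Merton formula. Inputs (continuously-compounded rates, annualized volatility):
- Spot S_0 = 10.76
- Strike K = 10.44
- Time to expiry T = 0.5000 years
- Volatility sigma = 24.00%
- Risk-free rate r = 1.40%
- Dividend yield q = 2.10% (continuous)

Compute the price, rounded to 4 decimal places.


Answer: Price = 0.5791

Derivation:
d1 = (ln(S/K) + (r - q + 0.5*sigma^2) * T) / (sigma * sqrt(T)) = 0.24213088
d2 = d1 - sigma * sqrt(T) = 0.07242525
exp(-rT) = 0.99302444; exp(-qT) = 0.98955493
P = K * exp(-rT) * N(-d2) - S_0 * exp(-qT) * N(-d1)
N(-d1) = 0.40433938; N(-d2) = 0.47113175
P = 10.4400 * 0.99302444 * 0.47113175 - 10.7600 * 0.98955493 * 0.40433938 = 0.5791


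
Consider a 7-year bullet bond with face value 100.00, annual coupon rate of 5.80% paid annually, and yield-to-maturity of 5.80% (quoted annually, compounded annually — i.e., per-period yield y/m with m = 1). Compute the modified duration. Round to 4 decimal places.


Answer: Modified duration = 5.6223

Derivation:
Coupon per period c = face * coupon_rate / m = 5.800000
Periods per year m = 1; per-period yield y/m = 0.058000
Number of cashflows N = 7
Cashflows (t years, CF_t, discount factor 1/(1+y/m)^(m*t), PV):
  t = 1.0000: CF_t = 5.800000, DF = 0.945180, PV = 5.482042
  t = 2.0000: CF_t = 5.800000, DF = 0.893364, PV = 5.181514
  t = 3.0000: CF_t = 5.800000, DF = 0.844390, PV = 4.897461
  t = 4.0000: CF_t = 5.800000, DF = 0.798100, PV = 4.628980
  t = 5.0000: CF_t = 5.800000, DF = 0.754348, PV = 4.375218
  t = 6.0000: CF_t = 5.800000, DF = 0.712994, PV = 4.135366
  t = 7.0000: CF_t = 105.800000, DF = 0.673908, PV = 71.299419
Price P = sum_t PV_t = 100.000000
First compute Macaulay numerator sum_t t * PV_t:
  t * PV_t at t = 1.0000: 5.482042
  t * PV_t at t = 2.0000: 10.363028
  t * PV_t at t = 3.0000: 14.692383
  t * PV_t at t = 4.0000: 18.515921
  t * PV_t at t = 5.0000: 21.876088
  t * PV_t at t = 6.0000: 24.812198
  t * PV_t at t = 7.0000: 499.095936
Macaulay duration D = 594.837595 / 100.000000 = 5.948376
Modified duration = D / (1 + y/m) = 5.948376 / (1 + 0.058000) = 5.622284


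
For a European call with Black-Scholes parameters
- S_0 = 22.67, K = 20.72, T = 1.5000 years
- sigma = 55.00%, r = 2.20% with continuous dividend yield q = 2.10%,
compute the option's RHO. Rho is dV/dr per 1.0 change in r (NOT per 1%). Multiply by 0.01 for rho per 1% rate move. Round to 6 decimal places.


d1 = 0.4725556311; d2 = -0.2010540481
phi(d1) = 0.3567953377; exp(-qT) = 0.9689909565; exp(-rT) = 0.9675385596
N(d2) = 0.4203281563
Rho = K*T*exp(-rT)*N(d2) = 20.7200 * 1.5000 * 0.9675385596 * 0.4203281563 = 12.639729

Answer: Rho = 12.639729


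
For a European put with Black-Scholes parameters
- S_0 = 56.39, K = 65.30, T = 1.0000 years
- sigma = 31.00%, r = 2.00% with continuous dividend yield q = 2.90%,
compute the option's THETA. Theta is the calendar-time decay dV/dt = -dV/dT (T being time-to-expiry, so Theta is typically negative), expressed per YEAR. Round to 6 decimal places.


Answer: Theta = -3.246027

Derivation:
d1 = -0.3472587047; d2 = -0.6572587047
phi(d1) = 0.3755991340; exp(-qT) = 0.9714164645; exp(-rT) = 0.9801986733
Theta = -S*exp(-qT)*phi(d1)*sigma/(2*sqrt(T)) + r*K*exp(-rT)*N(-d2) - q*S*exp(-qT)*N(-d1)
N(-d1) = 0.6358015142; N(-d2) = 0.7444927078; sqrt(T) = 1.0000000000
Term 1 = -56.3900 * 0.9714164645 * 0.3755991340 * 0.3100 / (2 * 1.0000000000) = -3.1890684063
Term 2 = 0.0200 * 65.3000 * 0.9801986733 * 0.7444927078 = 0.9530544984
Term 3 = -0.0290 * 56.3900 * 0.9714164645 * 0.6358015142 = -1.0100133412
Theta = -3.1890684063 + (0.9530544984) + (-1.0100133412) = -3.246027


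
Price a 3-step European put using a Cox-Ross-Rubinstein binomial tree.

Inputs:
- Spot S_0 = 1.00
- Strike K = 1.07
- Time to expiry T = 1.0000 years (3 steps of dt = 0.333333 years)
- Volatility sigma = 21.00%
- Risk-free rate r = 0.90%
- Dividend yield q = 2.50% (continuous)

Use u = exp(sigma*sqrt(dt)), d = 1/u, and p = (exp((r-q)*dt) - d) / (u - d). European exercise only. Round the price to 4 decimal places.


Answer: Price = V(0,0) = 0.1373

Derivation:
dt = T/N = 0.333333
u = exp(sigma*sqrt(dt)) = 1.128900; d = 1/u = 0.885818
p = (exp((r-q)*dt) - d) / (u - d) = 0.447844
Discount per step: exp(-r*dt) = 0.997004
Stock lattice S(k, i) with i counting down-moves:
  k=0: S(0,0) = 1.0000
  k=1: S(1,0) = 1.1289; S(1,1) = 0.8858
  k=2: S(2,0) = 1.2744; S(2,1) = 1.0000; S(2,2) = 0.7847
  k=3: S(3,0) = 1.4387; S(3,1) = 1.1289; S(3,2) = 0.8858; S(3,3) = 0.6951
Terminal payoffs V(N, i) = max(K - S_T, 0):
  V(3,0) = 0.000000; V(3,1) = 0.000000; V(3,2) = 0.184182; V(3,3) = 0.374922
Backward induction: V(k, i) = exp(-r*dt) * [p * V(k+1, i) + (1-p) * V(k+1, i+1)].
  V(2,0) = exp(-r*dt) * [p*0.000000 + (1-p)*0.000000] = 0.000000
  V(2,1) = exp(-r*dt) * [p*0.000000 + (1-p)*0.184182] = 0.101392
  V(2,2) = exp(-r*dt) * [p*0.184182 + (1-p)*0.374922] = 0.288633
  V(1,0) = exp(-r*dt) * [p*0.000000 + (1-p)*0.101392] = 0.055817
  V(1,1) = exp(-r*dt) * [p*0.101392 + (1-p)*0.288633] = 0.204165
  V(0,0) = exp(-r*dt) * [p*0.055817 + (1-p)*0.204165] = 0.137315


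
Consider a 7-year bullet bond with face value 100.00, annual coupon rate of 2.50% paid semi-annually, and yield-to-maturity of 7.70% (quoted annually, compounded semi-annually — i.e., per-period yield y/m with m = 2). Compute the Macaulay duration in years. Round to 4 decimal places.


Coupon per period c = face * coupon_rate / m = 1.250000
Periods per year m = 2; per-period yield y/m = 0.038500
Number of cashflows N = 14
Cashflows (t years, CF_t, discount factor 1/(1+y/m)^(m*t), PV):
  t = 0.5000: CF_t = 1.250000, DF = 0.962927, PV = 1.203659
  t = 1.0000: CF_t = 1.250000, DF = 0.927229, PV = 1.159036
  t = 1.5000: CF_t = 1.250000, DF = 0.892854, PV = 1.116068
  t = 2.0000: CF_t = 1.250000, DF = 0.859754, PV = 1.074692
  t = 2.5000: CF_t = 1.250000, DF = 0.827880, PV = 1.034850
  t = 3.0000: CF_t = 1.250000, DF = 0.797188, PV = 0.996486
  t = 3.5000: CF_t = 1.250000, DF = 0.767635, PV = 0.959543
  t = 4.0000: CF_t = 1.250000, DF = 0.739176, PV = 0.923970
  t = 4.5000: CF_t = 1.250000, DF = 0.711773, PV = 0.889716
  t = 5.0000: CF_t = 1.250000, DF = 0.685386, PV = 0.856732
  t = 5.5000: CF_t = 1.250000, DF = 0.659977, PV = 0.824971
  t = 6.0000: CF_t = 1.250000, DF = 0.635509, PV = 0.794387
  t = 6.5000: CF_t = 1.250000, DF = 0.611949, PV = 0.764937
  t = 7.0000: CF_t = 101.250000, DF = 0.589263, PV = 59.662853
Price P = sum_t PV_t = 72.261900
Macaulay numerator sum_t t * PV_t:
  t * PV_t at t = 0.5000: 0.601830
  t * PV_t at t = 1.0000: 1.159036
  t * PV_t at t = 1.5000: 1.674101
  t * PV_t at t = 2.0000: 2.149384
  t * PV_t at t = 2.5000: 2.587126
  t * PV_t at t = 3.0000: 2.989457
  t * PV_t at t = 3.5000: 3.358401
  t * PV_t at t = 4.0000: 3.695881
  t * PV_t at t = 4.5000: 4.003723
  t * PV_t at t = 5.0000: 4.283660
  t * PV_t at t = 5.5000: 4.537339
  t * PV_t at t = 6.0000: 4.766321
  t * PV_t at t = 6.5000: 4.972089
  t * PV_t at t = 7.0000: 417.639974
Macaulay duration D = (sum_t t * PV_t) / P = 458.418320 / 72.261900 = 6.343845

Answer: Macaulay duration = 6.3438 years


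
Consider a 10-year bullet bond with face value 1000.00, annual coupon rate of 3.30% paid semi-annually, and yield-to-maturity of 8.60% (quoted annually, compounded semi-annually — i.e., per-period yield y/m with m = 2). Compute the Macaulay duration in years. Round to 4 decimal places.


Answer: Macaulay duration = 8.1694 years

Derivation:
Coupon per period c = face * coupon_rate / m = 16.500000
Periods per year m = 2; per-period yield y/m = 0.043000
Number of cashflows N = 20
Cashflows (t years, CF_t, discount factor 1/(1+y/m)^(m*t), PV):
  t = 0.5000: CF_t = 16.500000, DF = 0.958773, PV = 15.819751
  t = 1.0000: CF_t = 16.500000, DF = 0.919245, PV = 15.167546
  t = 1.5000: CF_t = 16.500000, DF = 0.881347, PV = 14.542230
  t = 2.0000: CF_t = 16.500000, DF = 0.845012, PV = 13.942694
  t = 2.5000: CF_t = 16.500000, DF = 0.810174, PV = 13.367876
  t = 3.0000: CF_t = 16.500000, DF = 0.776773, PV = 12.816755
  t = 3.5000: CF_t = 16.500000, DF = 0.744749, PV = 12.288356
  t = 4.0000: CF_t = 16.500000, DF = 0.714045, PV = 11.781741
  t = 4.5000: CF_t = 16.500000, DF = 0.684607, PV = 11.296013
  t = 5.0000: CF_t = 16.500000, DF = 0.656382, PV = 10.830309
  t = 5.5000: CF_t = 16.500000, DF = 0.629322, PV = 10.383806
  t = 6.0000: CF_t = 16.500000, DF = 0.603376, PV = 9.955710
  t = 6.5000: CF_t = 16.500000, DF = 0.578501, PV = 9.545264
  t = 7.0000: CF_t = 16.500000, DF = 0.554651, PV = 9.151739
  t = 7.5000: CF_t = 16.500000, DF = 0.531784, PV = 8.774438
  t = 8.0000: CF_t = 16.500000, DF = 0.509860, PV = 8.412692
  t = 8.5000: CF_t = 16.500000, DF = 0.488840, PV = 8.065860
  t = 9.0000: CF_t = 16.500000, DF = 0.468687, PV = 7.733327
  t = 9.5000: CF_t = 16.500000, DF = 0.449364, PV = 7.414504
  t = 10.0000: CF_t = 1016.500000, DF = 0.430838, PV = 437.946656
Price P = sum_t PV_t = 649.237268
Macaulay numerator sum_t t * PV_t:
  t * PV_t at t = 0.5000: 7.909875
  t * PV_t at t = 1.0000: 15.167546
  t * PV_t at t = 1.5000: 21.813345
  t * PV_t at t = 2.0000: 27.885389
  t * PV_t at t = 2.5000: 33.419690
  t * PV_t at t = 3.0000: 38.450266
  t * PV_t at t = 3.5000: 43.009246
  t * PV_t at t = 4.0000: 47.126965
  t * PV_t at t = 4.5000: 50.832057
  t * PV_t at t = 5.0000: 54.151547
  t * PV_t at t = 5.5000: 57.110931
  t * PV_t at t = 6.0000: 59.734261
  t * PV_t at t = 6.5000: 62.044215
  t * PV_t at t = 7.0000: 64.062173
  t * PV_t at t = 7.5000: 65.808286
  t * PV_t at t = 8.0000: 67.301539
  t * PV_t at t = 8.5000: 68.559813
  t * PV_t at t = 9.0000: 69.599946
  t * PV_t at t = 9.5000: 70.437785
  t * PV_t at t = 10.0000: 4379.466559
Macaulay duration D = (sum_t t * PV_t) / P = 5303.891433 / 649.237268 = 8.169419


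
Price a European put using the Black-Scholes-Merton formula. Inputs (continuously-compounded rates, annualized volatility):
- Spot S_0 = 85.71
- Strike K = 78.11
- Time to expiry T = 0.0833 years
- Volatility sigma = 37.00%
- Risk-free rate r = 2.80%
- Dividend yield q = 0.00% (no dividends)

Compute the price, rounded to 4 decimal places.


d1 = (ln(S/K) + (r - q + 0.5*sigma^2) * T) / (sigma * sqrt(T)) = 0.94472496
d2 = d1 - sigma * sqrt(T) = 0.83793652
exp(-rT) = 0.99767032; exp(-qT) = 1.00000000
P = K * exp(-rT) * N(-d2) - S_0 * exp(-qT) * N(-d1)
N(-d1) = 0.17239966; N(-d2) = 0.20103318
P = 78.1100 * 0.99767032 * 0.20103318 - 85.7100 * 1.00000000 * 0.17239966 = 0.8897

Answer: Price = 0.8897


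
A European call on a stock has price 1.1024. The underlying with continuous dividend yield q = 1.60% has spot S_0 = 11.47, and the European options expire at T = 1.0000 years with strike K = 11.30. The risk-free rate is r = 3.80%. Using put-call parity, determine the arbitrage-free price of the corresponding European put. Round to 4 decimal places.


Answer: Put price = 0.6931

Derivation:
Put-call parity: C - P = S_0 * exp(-qT) - K * exp(-rT).
S_0 * exp(-qT) = 11.4700 * 0.98412732 = 11.28794036
K * exp(-rT) = 11.3000 * 0.96271294 = 10.87865623
P = C - S*exp(-qT) + K*exp(-rT)
P = 1.1024 - 11.28794036 + 10.87865623 = 0.6931


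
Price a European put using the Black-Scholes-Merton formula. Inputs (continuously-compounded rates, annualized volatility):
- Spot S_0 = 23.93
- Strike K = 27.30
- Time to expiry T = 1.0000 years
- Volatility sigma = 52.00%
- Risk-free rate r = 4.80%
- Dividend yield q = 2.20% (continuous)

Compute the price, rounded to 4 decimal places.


d1 = (ln(S/K) + (r - q + 0.5*sigma^2) * T) / (sigma * sqrt(T)) = 0.05662731
d2 = d1 - sigma * sqrt(T) = -0.46337269
exp(-rT) = 0.95313379; exp(-qT) = 0.97824024
P = K * exp(-rT) * N(-d2) - S_0 * exp(-qT) * N(-d1)
N(-d1) = 0.47742104; N(-d2) = 0.67845138
P = 27.3000 * 0.95313379 * 0.67845138 - 23.9300 * 0.97824024 * 0.47742104 = 6.4776

Answer: Price = 6.4776


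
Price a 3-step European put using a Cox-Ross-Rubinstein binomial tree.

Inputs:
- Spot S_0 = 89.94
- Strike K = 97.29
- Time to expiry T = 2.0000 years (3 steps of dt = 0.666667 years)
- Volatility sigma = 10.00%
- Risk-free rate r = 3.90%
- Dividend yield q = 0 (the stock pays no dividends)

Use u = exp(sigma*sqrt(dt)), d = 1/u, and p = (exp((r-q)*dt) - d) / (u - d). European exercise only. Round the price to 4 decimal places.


Answer: Price = V(0,0) = 4.4586

Derivation:
dt = T/N = 0.666667
u = exp(sigma*sqrt(dt)) = 1.085076; d = 1/u = 0.921595
p = (exp((r-q)*dt) - d) / (u - d) = 0.640725
Discount per step: exp(-r*dt) = 0.974335
Stock lattice S(k, i) with i counting down-moves:
  k=0: S(0,0) = 89.9400
  k=1: S(1,0) = 97.5917; S(1,1) = 82.8882
  k=2: S(2,0) = 105.8944; S(2,1) = 89.9400; S(2,2) = 76.3894
  k=3: S(3,0) = 114.9034; S(3,1) = 97.5917; S(3,2) = 82.8882; S(3,3) = 70.4000
Terminal payoffs V(N, i) = max(K - S_T, 0):
  V(3,0) = 0.000000; V(3,1) = 0.000000; V(3,2) = 14.401766; V(3,3) = 26.889962
Backward induction: V(k, i) = exp(-r*dt) * [p * V(k+1, i) + (1-p) * V(k+1, i+1)].
  V(2,0) = exp(-r*dt) * [p*0.000000 + (1-p)*0.000000] = 0.000000
  V(2,1) = exp(-r*dt) * [p*0.000000 + (1-p)*14.401766] = 5.041406
  V(2,2) = exp(-r*dt) * [p*14.401766 + (1-p)*26.889962] = 18.403697
  V(1,0) = exp(-r*dt) * [p*0.000000 + (1-p)*5.041406] = 1.764768
  V(1,1) = exp(-r*dt) * [p*5.041406 + (1-p)*18.403697] = 9.589551
  V(0,0) = exp(-r*dt) * [p*1.764768 + (1-p)*9.589551] = 4.458577


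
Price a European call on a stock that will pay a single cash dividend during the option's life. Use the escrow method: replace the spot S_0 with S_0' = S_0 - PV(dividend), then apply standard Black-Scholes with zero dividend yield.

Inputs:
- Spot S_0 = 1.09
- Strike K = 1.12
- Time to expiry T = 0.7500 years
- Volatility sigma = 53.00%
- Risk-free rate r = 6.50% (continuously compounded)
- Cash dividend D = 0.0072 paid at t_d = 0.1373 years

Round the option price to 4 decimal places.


PV(D) = D * exp(-r * t_d) = 0.0072 * 0.99111521 = 0.00713603
S_0' = S_0 - PV(D) = 1.0900 - 0.00713603 = 1.08286397
d1 = (ln(S_0'/K) + (r + sigma^2/2)*T) / (sigma*sqrt(T)) = 0.26224376
d2 = d1 - sigma*sqrt(T) = -0.19674971
exp(-rT) = 0.95241920
N(d1) = 0.60343324; N(d2) = 0.42201170
C = S_0' * N(d1) - K * exp(-rT) * N(d2) = 1.08286397 * 0.60343324 - 1.1200 * 0.95241920 * 0.42201170 = 0.2033

Answer: Price = 0.2033


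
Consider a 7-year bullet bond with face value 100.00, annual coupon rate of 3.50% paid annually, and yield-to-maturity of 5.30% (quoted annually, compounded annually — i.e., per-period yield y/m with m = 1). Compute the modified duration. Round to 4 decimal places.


Answer: Modified duration = 5.9676

Derivation:
Coupon per period c = face * coupon_rate / m = 3.500000
Periods per year m = 1; per-period yield y/m = 0.053000
Number of cashflows N = 7
Cashflows (t years, CF_t, discount factor 1/(1+y/m)^(m*t), PV):
  t = 1.0000: CF_t = 3.500000, DF = 0.949668, PV = 3.323837
  t = 2.0000: CF_t = 3.500000, DF = 0.901869, PV = 3.156540
  t = 3.0000: CF_t = 3.500000, DF = 0.856475, PV = 2.997664
  t = 4.0000: CF_t = 3.500000, DF = 0.813367, PV = 2.846784
  t = 5.0000: CF_t = 3.500000, DF = 0.772428, PV = 2.703499
  t = 6.0000: CF_t = 3.500000, DF = 0.733550, PV = 2.567425
  t = 7.0000: CF_t = 103.500000, DF = 0.696629, PV = 72.101077
Price P = sum_t PV_t = 89.696826
First compute Macaulay numerator sum_t t * PV_t:
  t * PV_t at t = 1.0000: 3.323837
  t * PV_t at t = 2.0000: 6.313080
  t * PV_t at t = 3.0000: 8.992992
  t * PV_t at t = 4.0000: 11.387137
  t * PV_t at t = 5.0000: 13.517494
  t * PV_t at t = 6.0000: 15.404552
  t * PV_t at t = 7.0000: 504.707538
Macaulay duration D = 563.646630 / 89.696826 = 6.283908
Modified duration = D / (1 + y/m) = 6.283908 / (1 + 0.053000) = 5.967624


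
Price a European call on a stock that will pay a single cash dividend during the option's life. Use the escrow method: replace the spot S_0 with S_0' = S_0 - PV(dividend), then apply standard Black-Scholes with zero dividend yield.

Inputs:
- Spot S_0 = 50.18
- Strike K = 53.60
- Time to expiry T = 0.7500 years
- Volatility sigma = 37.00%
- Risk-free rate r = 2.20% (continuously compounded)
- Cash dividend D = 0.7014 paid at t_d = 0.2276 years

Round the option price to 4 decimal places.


PV(D) = D * exp(-r * t_d) = 0.7014 * 0.99500532 = 0.69789673
S_0' = S_0 - PV(D) = 50.1800 - 0.69789673 = 49.48210327
d1 = (ln(S_0'/K) + (r + sigma^2/2)*T) / (sigma*sqrt(T)) = -0.03776343
d2 = d1 - sigma*sqrt(T) = -0.35819283
exp(-rT) = 0.98363538
N(d1) = 0.48493815; N(d2) = 0.36009951
C = S_0' * N(d1) - K * exp(-rT) * N(d2) = 49.48210327 * 0.48493815 - 53.6000 * 0.98363538 * 0.36009951 = 5.0103

Answer: Price = 5.0103


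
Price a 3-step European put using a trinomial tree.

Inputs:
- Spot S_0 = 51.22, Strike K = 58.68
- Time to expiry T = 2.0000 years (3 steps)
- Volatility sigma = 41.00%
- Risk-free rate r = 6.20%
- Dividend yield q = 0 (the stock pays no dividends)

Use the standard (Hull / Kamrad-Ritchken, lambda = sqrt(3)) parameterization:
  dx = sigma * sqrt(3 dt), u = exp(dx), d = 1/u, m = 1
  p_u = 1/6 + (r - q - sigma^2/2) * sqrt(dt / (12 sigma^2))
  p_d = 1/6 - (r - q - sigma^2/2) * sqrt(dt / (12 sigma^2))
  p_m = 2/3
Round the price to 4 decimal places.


Answer: Price = V(0,0) = 12.0858

Derivation:
dt = T/N = 0.666667; dx = sigma*sqrt(3*dt) = 0.579828
u = exp(dx) = 1.785730; d = 1/u = 0.559995
p_u = 0.153990, p_m = 0.666667, p_d = 0.179343
Discount per step: exp(-r*dt) = 0.959509
Stock lattice S(k, j) with j the centered position index:
  k=0: S(0,+0) = 51.2200
  k=1: S(1,-1) = 28.6829; S(1,+0) = 51.2200; S(1,+1) = 91.4651
  k=2: S(2,-2) = 16.0623; S(2,-1) = 28.6829; S(2,+0) = 51.2200; S(2,+1) = 91.4651; S(2,+2) = 163.3320
  k=3: S(3,-3) = 8.9948; S(3,-2) = 16.0623; S(3,-1) = 28.6829; S(3,+0) = 51.2200; S(3,+1) = 91.4651; S(3,+2) = 163.3320; S(3,+3) = 291.6670
Terminal payoffs V(N, j) = max(K - S_T, 0):
  V(3,-3) = 49.685193; V(3,-2) = 42.617699; V(3,-1) = 29.997060; V(3,+0) = 7.460000; V(3,+1) = 0.000000; V(3,+2) = 0.000000; V(3,+3) = 0.000000
Backward induction: V(k, j) = exp(-r*dt) * [p_u * V(k+1, j+1) + p_m * V(k+1, j) + p_d * V(k+1, j-1)]
  V(2,-2) = exp(-r*dt) * [p_u*29.997060 + p_m*42.617699 + p_d*49.685193] = 40.243492
  V(2,-1) = exp(-r*dt) * [p_u*7.460000 + p_m*29.997060 + p_d*42.617699] = 27.624260
  V(2,+0) = exp(-r*dt) * [p_u*0.000000 + p_m*7.460000 + p_d*29.997060] = 9.933887
  V(2,+1) = exp(-r*dt) * [p_u*0.000000 + p_m*0.000000 + p_d*7.460000] = 1.283725
  V(2,+2) = exp(-r*dt) * [p_u*0.000000 + p_m*0.000000 + p_d*0.000000] = 0.000000
  V(1,-1) = exp(-r*dt) * [p_u*9.933887 + p_m*27.624260 + p_d*40.243492] = 26.063418
  V(1,+0) = exp(-r*dt) * [p_u*1.283725 + p_m*9.933887 + p_d*27.624260] = 11.297728
  V(1,+1) = exp(-r*dt) * [p_u*0.000000 + p_m*1.283725 + p_d*9.933887] = 2.530599
  V(0,+0) = exp(-r*dt) * [p_u*2.530599 + p_m*11.297728 + p_d*26.063418] = 12.085781


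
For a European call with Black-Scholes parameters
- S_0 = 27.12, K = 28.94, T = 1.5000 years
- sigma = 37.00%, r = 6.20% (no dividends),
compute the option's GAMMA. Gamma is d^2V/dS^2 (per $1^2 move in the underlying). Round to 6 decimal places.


Answer: Gamma = 0.031139

Derivation:
d1 = 0.2884698792; d2 = -0.1646857233
phi(d1) = 0.3826838955; exp(-qT) = 1.0000000000; exp(-rT) = 0.9111935003
Gamma = exp(-qT) * phi(d1) / (S * sigma * sqrt(T)) = 1.0000000000 * 0.3826838955 / (27.1200 * 0.3700 * 1.2247448714) = 0.031139


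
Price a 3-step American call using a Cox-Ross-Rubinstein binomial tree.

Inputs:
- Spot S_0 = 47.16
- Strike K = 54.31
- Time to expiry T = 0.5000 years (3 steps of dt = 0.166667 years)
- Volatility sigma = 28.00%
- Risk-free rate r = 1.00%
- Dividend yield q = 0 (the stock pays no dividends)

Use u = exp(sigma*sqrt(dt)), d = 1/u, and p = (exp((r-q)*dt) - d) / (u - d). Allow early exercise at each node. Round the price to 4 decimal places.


dt = T/N = 0.166667
u = exp(sigma*sqrt(dt)) = 1.121099; d = 1/u = 0.891982
p = (exp((r-q)*dt) - d) / (u - d) = 0.478734
Discount per step: exp(-r*dt) = 0.998335
Stock lattice S(k, i) with i counting down-moves:
  k=0: S(0,0) = 47.1600
  k=1: S(1,0) = 52.8710; S(1,1) = 42.0659
  k=2: S(2,0) = 59.2737; S(2,1) = 47.1600; S(2,2) = 37.5220
  k=3: S(3,0) = 66.4517; S(3,1) = 52.8710; S(3,2) = 42.0659; S(3,3) = 33.4689
Terminal payoffs V(N, i) = max(S_T - K, 0):
  V(3,0) = 12.141652; V(3,1) = 0.000000; V(3,2) = 0.000000; V(3,3) = 0.000000
Backward induction: V(k, i) = exp(-r*dt) * [p * V(k+1, i) + (1-p) * V(k+1, i+1)]; then take max(V_cont, immediate exercise) for American.
  V(2,0) = exp(-r*dt) * [p*12.141652 + (1-p)*0.000000] = 5.802943; exercise = 4.963666; V(2,0) = max -> 5.802943
  V(2,1) = exp(-r*dt) * [p*0.000000 + (1-p)*0.000000] = 0.000000; exercise = 0.000000; V(2,1) = max -> 0.000000
  V(2,2) = exp(-r*dt) * [p*0.000000 + (1-p)*0.000000] = 0.000000; exercise = 0.000000; V(2,2) = max -> 0.000000
  V(1,0) = exp(-r*dt) * [p*5.802943 + (1-p)*0.000000] = 2.773440; exercise = 0.000000; V(1,0) = max -> 2.773440
  V(1,1) = exp(-r*dt) * [p*0.000000 + (1-p)*0.000000] = 0.000000; exercise = 0.000000; V(1,1) = max -> 0.000000
  V(0,0) = exp(-r*dt) * [p*2.773440 + (1-p)*0.000000] = 1.325529; exercise = 0.000000; V(0,0) = max -> 1.325529

Answer: Price = V(0,0) = 1.3255


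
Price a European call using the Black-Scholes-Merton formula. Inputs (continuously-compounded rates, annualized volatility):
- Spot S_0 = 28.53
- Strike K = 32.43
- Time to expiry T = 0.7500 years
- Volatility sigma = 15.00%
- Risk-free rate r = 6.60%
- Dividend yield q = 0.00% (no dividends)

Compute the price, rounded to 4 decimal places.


Answer: Price = 0.6439

Derivation:
d1 = (ln(S/K) + (r - q + 0.5*sigma^2) * T) / (sigma * sqrt(T)) = -0.54032484
d2 = d1 - sigma * sqrt(T) = -0.67022865
exp(-rT) = 0.95170516; exp(-qT) = 1.00000000
C = S_0 * exp(-qT) * N(d1) - K * exp(-rT) * N(d2)
N(d1) = 0.29448652; N(d2) = 0.25135602
C = 28.5300 * 1.00000000 * 0.29448652 - 32.4300 * 0.95170516 * 0.25135602 = 0.6439


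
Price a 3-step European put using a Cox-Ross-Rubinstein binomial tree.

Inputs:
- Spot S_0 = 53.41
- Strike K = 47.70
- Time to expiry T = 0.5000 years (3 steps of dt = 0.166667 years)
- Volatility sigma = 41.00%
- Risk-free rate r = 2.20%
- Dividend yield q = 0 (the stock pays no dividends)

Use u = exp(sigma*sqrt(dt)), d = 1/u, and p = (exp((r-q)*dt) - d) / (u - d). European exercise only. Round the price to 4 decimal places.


Answer: Price = V(0,0) = 3.2637

Derivation:
dt = T/N = 0.166667
u = exp(sigma*sqrt(dt)) = 1.182206; d = 1/u = 0.845877
p = (exp((r-q)*dt) - d) / (u - d) = 0.469174
Discount per step: exp(-r*dt) = 0.996340
Stock lattice S(k, i) with i counting down-moves:
  k=0: S(0,0) = 53.4100
  k=1: S(1,0) = 63.1416; S(1,1) = 45.1783
  k=2: S(2,0) = 74.6463; S(2,1) = 53.4100; S(2,2) = 38.2152
  k=3: S(3,0) = 88.2473; S(3,1) = 63.1416; S(3,2) = 45.1783; S(3,3) = 32.3254
Terminal payoffs V(N, i) = max(K - S_T, 0):
  V(3,0) = 0.000000; V(3,1) = 0.000000; V(3,2) = 2.521731; V(3,3) = 15.374623
Backward induction: V(k, i) = exp(-r*dt) * [p * V(k+1, i) + (1-p) * V(k+1, i+1)].
  V(2,0) = exp(-r*dt) * [p*0.000000 + (1-p)*0.000000] = 0.000000
  V(2,1) = exp(-r*dt) * [p*0.000000 + (1-p)*2.521731] = 1.333701
  V(2,2) = exp(-r*dt) * [p*2.521731 + (1-p)*15.374623] = 9.310180
  V(1,0) = exp(-r*dt) * [p*0.000000 + (1-p)*1.333701] = 0.705372
  V(1,1) = exp(-r*dt) * [p*1.333701 + (1-p)*9.310180] = 5.547445
  V(0,0) = exp(-r*dt) * [p*0.705372 + (1-p)*5.547445] = 3.263682


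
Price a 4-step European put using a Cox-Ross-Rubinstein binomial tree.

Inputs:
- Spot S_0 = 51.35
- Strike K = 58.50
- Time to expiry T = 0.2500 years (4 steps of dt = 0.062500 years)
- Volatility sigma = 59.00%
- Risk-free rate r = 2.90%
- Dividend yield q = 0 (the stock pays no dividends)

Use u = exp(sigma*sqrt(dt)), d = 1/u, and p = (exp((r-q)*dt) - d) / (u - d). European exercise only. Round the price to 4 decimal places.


dt = T/N = 0.062500
u = exp(sigma*sqrt(dt)) = 1.158933; d = 1/u = 0.862862
p = (exp((r-q)*dt) - d) / (u - d) = 0.469319
Discount per step: exp(-r*dt) = 0.998189
Stock lattice S(k, i) with i counting down-moves:
  k=0: S(0,0) = 51.3500
  k=1: S(1,0) = 59.5112; S(1,1) = 44.3080
  k=2: S(2,0) = 68.9695; S(2,1) = 51.3500; S(2,2) = 38.2317
  k=3: S(3,0) = 79.9311; S(3,1) = 59.5112; S(3,2) = 44.3080; S(3,3) = 32.9887
  k=4: S(4,0) = 92.6348; S(4,1) = 68.9695; S(4,2) = 51.3500; S(4,3) = 38.2317; S(4,4) = 28.4647
Terminal payoffs V(N, i) = max(K - S_T, 0):
  V(4,0) = 0.000000; V(4,1) = 0.000000; V(4,2) = 7.150000; V(4,3) = 20.268303; V(4,4) = 30.035294
Backward induction: V(k, i) = exp(-r*dt) * [p * V(k+1, i) + (1-p) * V(k+1, i+1)].
  V(3,0) = exp(-r*dt) * [p*0.000000 + (1-p)*0.000000] = 0.000000
  V(3,1) = exp(-r*dt) * [p*0.000000 + (1-p)*7.150000] = 3.787497
  V(3,2) = exp(-r*dt) * [p*7.150000 + (1-p)*20.268303] = 14.086079
  V(3,3) = exp(-r*dt) * [p*20.268303 + (1-p)*30.035294] = 25.405369
  V(2,0) = exp(-r*dt) * [p*0.000000 + (1-p)*3.787497] = 2.006313
  V(2,1) = exp(-r*dt) * [p*3.787497 + (1-p)*14.086079] = 9.236002
  V(2,2) = exp(-r*dt) * [p*14.086079 + (1-p)*25.405369] = 20.056624
  V(1,0) = exp(-r*dt) * [p*2.006313 + (1-p)*9.236002] = 5.832390
  V(1,1) = exp(-r*dt) * [p*9.236002 + (1-p)*20.056624] = 14.951176
  V(0,0) = exp(-r*dt) * [p*5.832390 + (1-p)*14.951176] = 10.652231

Answer: Price = V(0,0) = 10.6522


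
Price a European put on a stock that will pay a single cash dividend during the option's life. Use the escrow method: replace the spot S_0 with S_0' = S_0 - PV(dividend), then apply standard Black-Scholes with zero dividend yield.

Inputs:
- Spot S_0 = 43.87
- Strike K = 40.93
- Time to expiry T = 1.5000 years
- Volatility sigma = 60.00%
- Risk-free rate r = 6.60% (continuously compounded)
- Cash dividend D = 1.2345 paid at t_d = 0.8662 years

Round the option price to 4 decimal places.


Answer: Price = 8.8212

Derivation:
PV(D) = D * exp(-r * t_d) = 1.2345 * 0.94443426 = 1.16590409
S_0' = S_0 - PV(D) = 43.8700 - 1.16590409 = 42.70409591
d1 = (ln(S_0'/K) + (r + sigma^2/2)*T) / (sigma*sqrt(T)) = 0.55988742
d2 = d1 - sigma*sqrt(T) = -0.17495950
exp(-rT) = 0.90574271
N(-d1) = 0.28777811; N(-d2) = 0.56944427
P = K * exp(-rT) * N(-d2) - S_0' * N(-d1) = 40.9300 * 0.90574271 * 0.56944427 - 42.70409591 * 0.28777811 = 8.8212


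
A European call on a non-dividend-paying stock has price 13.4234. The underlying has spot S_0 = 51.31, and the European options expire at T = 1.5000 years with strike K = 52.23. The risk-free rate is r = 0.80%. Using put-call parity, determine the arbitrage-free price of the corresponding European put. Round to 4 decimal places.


Answer: Put price = 13.7204

Derivation:
Put-call parity: C - P = S_0 * exp(-qT) - K * exp(-rT).
S_0 * exp(-qT) = 51.3100 * 1.00000000 = 51.31000000
K * exp(-rT) = 52.2300 * 0.98807171 = 51.60698556
P = C - S*exp(-qT) + K*exp(-rT)
P = 13.4234 - 51.31000000 + 51.60698556 = 13.7204


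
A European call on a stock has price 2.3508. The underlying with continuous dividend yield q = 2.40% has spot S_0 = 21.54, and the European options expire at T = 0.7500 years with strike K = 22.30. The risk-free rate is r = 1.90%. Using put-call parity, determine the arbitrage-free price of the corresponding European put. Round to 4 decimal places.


Answer: Put price = 3.1795

Derivation:
Put-call parity: C - P = S_0 * exp(-qT) - K * exp(-rT).
S_0 * exp(-qT) = 21.5400 * 0.98216103 = 21.15574864
K * exp(-rT) = 22.3000 * 0.98585105 = 21.98447843
P = C - S*exp(-qT) + K*exp(-rT)
P = 2.3508 - 21.15574864 + 21.98447843 = 3.1795


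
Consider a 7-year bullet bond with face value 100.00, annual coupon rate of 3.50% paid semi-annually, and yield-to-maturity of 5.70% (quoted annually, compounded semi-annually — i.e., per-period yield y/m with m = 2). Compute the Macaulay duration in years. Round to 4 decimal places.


Answer: Macaulay duration = 6.2057 years

Derivation:
Coupon per period c = face * coupon_rate / m = 1.750000
Periods per year m = 2; per-period yield y/m = 0.028500
Number of cashflows N = 14
Cashflows (t years, CF_t, discount factor 1/(1+y/m)^(m*t), PV):
  t = 0.5000: CF_t = 1.750000, DF = 0.972290, PV = 1.701507
  t = 1.0000: CF_t = 1.750000, DF = 0.945347, PV = 1.654358
  t = 1.5000: CF_t = 1.750000, DF = 0.919152, PV = 1.608515
  t = 2.0000: CF_t = 1.750000, DF = 0.893682, PV = 1.563943
  t = 2.5000: CF_t = 1.750000, DF = 0.868917, PV = 1.520606
  t = 3.0000: CF_t = 1.750000, DF = 0.844840, PV = 1.478469
  t = 3.5000: CF_t = 1.750000, DF = 0.821429, PV = 1.437500
  t = 4.0000: CF_t = 1.750000, DF = 0.798667, PV = 1.397667
  t = 4.5000: CF_t = 1.750000, DF = 0.776536, PV = 1.358937
  t = 5.0000: CF_t = 1.750000, DF = 0.755018, PV = 1.321281
  t = 5.5000: CF_t = 1.750000, DF = 0.734096, PV = 1.284668
  t = 6.0000: CF_t = 1.750000, DF = 0.713754, PV = 1.249069
  t = 6.5000: CF_t = 1.750000, DF = 0.693976, PV = 1.214457
  t = 7.0000: CF_t = 101.750000, DF = 0.674745, PV = 68.655332
Price P = sum_t PV_t = 87.446309
Macaulay numerator sum_t t * PV_t:
  t * PV_t at t = 0.5000: 0.850754
  t * PV_t at t = 1.0000: 1.654358
  t * PV_t at t = 1.5000: 2.412773
  t * PV_t at t = 2.0000: 3.127886
  t * PV_t at t = 2.5000: 3.801514
  t * PV_t at t = 3.0000: 4.435408
  t * PV_t at t = 3.5000: 5.031251
  t * PV_t at t = 4.0000: 5.590668
  t * PV_t at t = 4.5000: 6.115217
  t * PV_t at t = 5.0000: 6.606403
  t * PV_t at t = 5.5000: 7.065672
  t * PV_t at t = 6.0000: 7.494415
  t * PV_t at t = 6.5000: 7.893972
  t * PV_t at t = 7.0000: 480.587326
Macaulay duration D = (sum_t t * PV_t) / P = 542.667616 / 87.446309 = 6.205724


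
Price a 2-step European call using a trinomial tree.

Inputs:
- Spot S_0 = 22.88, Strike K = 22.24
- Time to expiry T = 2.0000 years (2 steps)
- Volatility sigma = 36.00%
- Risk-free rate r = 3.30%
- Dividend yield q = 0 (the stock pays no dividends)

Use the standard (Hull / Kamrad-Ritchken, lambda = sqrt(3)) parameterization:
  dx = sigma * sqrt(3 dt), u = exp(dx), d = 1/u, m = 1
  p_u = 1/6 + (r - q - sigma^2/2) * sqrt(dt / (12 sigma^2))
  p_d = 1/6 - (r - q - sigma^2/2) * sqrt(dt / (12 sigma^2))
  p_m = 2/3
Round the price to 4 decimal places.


dt = T/N = 1.000000; dx = sigma*sqrt(3*dt) = 0.623538
u = exp(dx) = 1.865517; d = 1/u = 0.536044
p_u = 0.141167, p_m = 0.666667, p_d = 0.192166
Discount per step: exp(-r*dt) = 0.967539
Stock lattice S(k, j) with j the centered position index:
  k=0: S(0,+0) = 22.8800
  k=1: S(1,-1) = 12.2647; S(1,+0) = 22.8800; S(1,+1) = 42.6830
  k=2: S(2,-2) = 6.5744; S(2,-1) = 12.2647; S(2,+0) = 22.8800; S(2,+1) = 42.6830; S(2,+2) = 79.6259
Terminal payoffs V(N, j) = max(S_T - K, 0):
  V(2,-2) = 0.000000; V(2,-1) = 0.000000; V(2,+0) = 0.640000; V(2,+1) = 20.443032; V(2,+2) = 57.385926
Backward induction: V(k, j) = exp(-r*dt) * [p_u * V(k+1, j+1) + p_m * V(k+1, j) + p_d * V(k+1, j-1)]
  V(1,-1) = exp(-r*dt) * [p_u*0.640000 + p_m*0.000000 + p_d*0.000000] = 0.087414
  V(1,+0) = exp(-r*dt) * [p_u*20.443032 + p_m*0.640000 + p_d*0.000000] = 3.205019
  V(1,+1) = exp(-r*dt) * [p_u*57.385926 + p_m*20.443032 + p_d*0.640000] = 21.143306
  V(0,+0) = exp(-r*dt) * [p_u*21.143306 + p_m*3.205019 + p_d*0.087414] = 4.971421

Answer: Price = V(0,0) = 4.9714
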